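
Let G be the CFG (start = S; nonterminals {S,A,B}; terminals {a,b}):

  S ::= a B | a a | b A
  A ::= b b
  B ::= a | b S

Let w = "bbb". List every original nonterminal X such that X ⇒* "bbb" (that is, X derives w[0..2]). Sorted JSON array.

CNF form of G:
  S -> T0 A | T1 B | T1 T1
  A -> T0 T0
  B -> T0 S | a
  T0 -> b
  T1 -> a

CYK table (by increasing span), restricted to cells inside w[0..2]:
  cell(0,0) b: {T0}  orig:{}
  cell(1,1) b: {T0}  orig:{}
  cell(2,2) b: {T0}  orig:{}
  cell(0,1) bb: {A}
  cell(1,2) bb: {A}
  cell(0,2) bbb: {S}

Original NTs in T[0,2] deriving "bbb": ["S"]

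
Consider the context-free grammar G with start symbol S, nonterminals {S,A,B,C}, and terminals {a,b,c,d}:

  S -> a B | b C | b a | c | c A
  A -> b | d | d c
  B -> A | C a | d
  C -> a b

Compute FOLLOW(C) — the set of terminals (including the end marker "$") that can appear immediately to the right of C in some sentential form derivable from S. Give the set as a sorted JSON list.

FIRST iteration:
iter 1:
  A via A→b: +{b}
  A via A→d: +{d}
  B via B→A: +{b,d}
  C via C→a b: +{a}
  S via S→a B: +{a}
  S via S→b C: +{b}
  S via S→c: +{c}
  S: {a,b,c}  A: {b,d}  B: {b,d}  C: {a}
iter 2:
  B via B→C a: +{a}
  S: {a,b,c}  A: {b,d}  B: {a,b,d}  C: {a}
iter 3: — fixpoint
  S: {a,b,c}  A: {b,d}  B: {a,b,d}  C: {a}

FOLLOW sets:
FOLLOW(S) := {$}
iter 1:
  B→C a: FOLLOW(C) ⊇ FIRST(a) = {a}; new: +{a}
  S→a B: FOLLOW(B) ⊇ FOLLOW(S) ⊇ {$}; new: +{$}
  S→b C: FOLLOW(C) ⊇ FOLLOW(S) ⊇ {$}; new: +{$}
  S→c A: FOLLOW(A) ⊇ FOLLOW(S) ⊇ {$}; new: +{$}
  S: {$}  A: {$}  B: {$}  C: {$,a}
iter 2: done
  S: {$}  A: {$}  B: {$}  C: {$,a}

FOLLOW(C) = ["$", "a"]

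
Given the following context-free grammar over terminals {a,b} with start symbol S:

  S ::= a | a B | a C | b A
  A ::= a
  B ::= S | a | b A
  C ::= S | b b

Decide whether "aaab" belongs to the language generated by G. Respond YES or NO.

CNF form of G:
  S -> T0 B | T0 C | T1 A | a
  A -> a
  B -> T0 B | T0 C | T1 A | a
  C -> T0 B | T0 C | T1 A | T1 T1 | a
  T0 -> a
  T1 -> b

Fill CYK table bottom-up:
  cell(0,0) a: {A,B,C,S,T0}  orig:{A,B,C,S}
  cell(1,1) a: {A,B,C,S,T0}  orig:{A,B,C,S}
  cell(2,2) a: {A,B,C,S,T0}  orig:{A,B,C,S}
  cell(3,3) b: {T1}  orig:{}
  cell(0,1) aa: {B,C,S}
  cell(1,2) aa: {B,C,S}
  cell(2,3) ab: ∅
  cell(0,2) aaa: {B,C,S}
  cell(1,3) aab: ∅
  cell(0,3) aaab: ∅

S ∉ T[0,3] ⇒ NO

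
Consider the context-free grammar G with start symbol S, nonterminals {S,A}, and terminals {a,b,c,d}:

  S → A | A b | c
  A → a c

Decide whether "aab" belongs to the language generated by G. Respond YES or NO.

Convert to CNF:
  S -> A T2 | T0 T1 | c
  A -> T0 T1
  T0 -> a
  T1 -> c
  T2 -> b

Fill CYK table bottom-up:
  cell(0,0) a: {T0}  orig:{}
  cell(1,1) a: {T0}  orig:{}
  cell(2,2) b: {T2}  orig:{}
  cell(0,1) aa: ∅
  cell(1,2) ab: ∅
  cell(0,2) aab: ∅

S ∉ T[0,2] ⇒ NO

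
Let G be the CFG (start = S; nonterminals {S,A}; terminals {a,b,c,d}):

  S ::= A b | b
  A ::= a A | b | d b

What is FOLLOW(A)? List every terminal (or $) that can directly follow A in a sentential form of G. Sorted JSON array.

FIRST iteration:
iter 1:
  A via A→a A: +{a}
  A via A→b: +{b}
  A via A→d b: +{d}
  S via S→A b: +{a,b,d}
  S: {a,b,d}  A: {a,b,d}
iter 2: (no change)
  S: {a,b,d}  A: {a,b,d}

FOLLOW iteration:
FOLLOW(S) := {$}
[1]
  S→A b: FOLLOW(A) ⊇ FIRST(b) = {b}; new: +{b}
  FOLLOW(S)={$}  FOLLOW(A)={b}
[2] (no change)
  FOLLOW(S)={$}  FOLLOW(A)={b}

FOLLOW(A) = ["b"]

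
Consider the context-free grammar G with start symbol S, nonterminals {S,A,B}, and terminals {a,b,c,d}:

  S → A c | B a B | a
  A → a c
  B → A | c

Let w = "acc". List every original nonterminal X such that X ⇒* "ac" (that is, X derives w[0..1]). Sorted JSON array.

Convert to CNF:
  S -> A T1 | B X2 | a
  A -> T0 T1
  B -> T0 T1 | c
  T0 -> a
  T1 -> c
  X2 -> T0 B

CYK table (by increasing span) — only the sub-triangle for w[0..1]:
  cell(0,0) a: {S,T0}  orig:{S}
  cell(1,1) c: {B,T1}  orig:{B}
  cell(0,1) ac: {A,B,X2}  orig:{A,B}

Original NTs in T[0,1] deriving "ac": ["A", "B"]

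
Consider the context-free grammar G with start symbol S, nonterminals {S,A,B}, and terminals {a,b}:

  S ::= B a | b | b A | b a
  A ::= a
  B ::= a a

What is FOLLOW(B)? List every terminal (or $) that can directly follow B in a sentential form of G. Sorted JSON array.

FIRST iteration:
[1]
  A via A→a: +{a}
  B via B→a a: +{a}
  S via S→B a: +{a}
  S via S→b: +{b}
  FIRST(S)={a,b}  FIRST(A)={a}  FIRST(B)={a}
[2] (no change)
  FIRST(S)={a,b}  FIRST(A)={a}  FIRST(B)={a}

FOLLOW iteration:
seed FOLLOW(S) with $
iter 1:
  S→B a: FOLLOW(B) ⊇ FIRST(a) = {a}; new: +{a}
  S→b A: FOLLOW(A) ⊇ FOLLOW(S) ⊇ {$}; new: +{$}
  S: {$}  A: {$}  B: {a}
iter 2: — fixpoint
  S: {$}  A: {$}  B: {a}

FOLLOW(B) = ["a"]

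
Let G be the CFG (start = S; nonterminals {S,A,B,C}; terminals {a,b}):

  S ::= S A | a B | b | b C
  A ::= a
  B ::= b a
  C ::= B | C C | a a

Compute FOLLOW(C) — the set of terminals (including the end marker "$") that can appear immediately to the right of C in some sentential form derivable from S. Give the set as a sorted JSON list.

FIRST sets, iterate to fixpoint:
[1]
  A via A→a: +{a}
  B via B→b a: +{b}
  C via C→B: +{b}
  C via C→a a: +{a}
  S via S→a B: +{a}
  S via S→b: +{b}
  S: {a,b}  A: {a}  B: {b}  C: {a,b}
[2] (no change)
  S: {a,b}  A: {a}  B: {b}  C: {a,b}

Compute FOLLOW by fixpoint:
FOLLOW(S) := {$}
pass 1:
  C→C C: FOLLOW(C) ⊇ FIRST(C) = {a,b}; new: +{a,b}
  S→S A: FOLLOW(S) ⊇ FIRST(A) = {a}; new: +{a}
  S→S A: FOLLOW(A) ⊇ FOLLOW(S) ⊇ {$,a}; new: +{$,a}
  S→a B: FOLLOW(B) ⊇ FOLLOW(S) ⊇ {$,a}; new: +{$,a}
  S→b C: FOLLOW(C) ⊇ FOLLOW(S) ⊇ {$,a}; new: +{$}
  FOLLOW(S)={$,a}  FOLLOW(A)={$,a}  FOLLOW(B)={$,a}  FOLLOW(C)={$,a,b}
pass 2:
  C→B: FOLLOW(B) ⊇ FOLLOW(C) ⊇ {$,a,b}; new: +{b}
  FOLLOW(S)={$,a}  FOLLOW(A)={$,a}  FOLLOW(B)={$,a,b}  FOLLOW(C)={$,a,b}
pass 3: (stable)
  FOLLOW(S)={$,a}  FOLLOW(A)={$,a}  FOLLOW(B)={$,a,b}  FOLLOW(C)={$,a,b}

FOLLOW(C) = ["$", "a", "b"]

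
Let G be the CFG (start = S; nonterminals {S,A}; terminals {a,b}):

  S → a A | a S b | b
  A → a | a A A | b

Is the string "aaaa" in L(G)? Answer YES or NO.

CNF form of G:
  S -> T0 A | T0 X3 | b
  A -> T0 X2 | a | b
  T0 -> a
  T1 -> b
  X2 -> A A
  X3 -> S T1

CYK fill:
  cell(0,0) a: {A,T0}  orig:{A}
  cell(1,1) a: {A,T0}  orig:{A}
  cell(2,2) a: {A,T0}  orig:{A}
  cell(3,3) a: {A,T0}  orig:{A}
  cell(0,1) aa: {S,X2}  orig:{S}
  cell(1,2) aa: {S,X2}  orig:{S}
  cell(2,3) aa: {S,X2}  orig:{S}
  cell(0,2) aaa: {A}
  cell(1,3) aaa: {A}
  cell(0,3) aaaa: {S,X2}  orig:{S}

S ∈ T[0,3] ⇒ YES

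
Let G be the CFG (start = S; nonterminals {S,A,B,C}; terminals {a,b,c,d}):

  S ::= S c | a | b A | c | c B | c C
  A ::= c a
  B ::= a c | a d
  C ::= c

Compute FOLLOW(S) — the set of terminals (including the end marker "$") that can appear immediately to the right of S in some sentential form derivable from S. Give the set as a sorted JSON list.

FIRST sets, iterate to fixpoint:
iter 1:
  A via A→c a: +{c}
  B via B→a c: +{a}
  C via C→c: +{c}
  S via S→a: +{a}
  S via S→b A: +{b}
  S via S→c: +{c}
  S: {a,b,c}  A: {c}  B: {a}  C: {c}
iter 2: done
  S: {a,b,c}  A: {c}  B: {a}  C: {c}

FOLLOW sets:
FOLLOW(S) := {$}
iter 1:
  S→S c: FOLLOW(S) ⊇ FIRST(c) = {c}; new: +{c}
  S→b A: FOLLOW(A) ⊇ FOLLOW(S) ⊇ {$,c}; new: +{$,c}
  S→c B: FOLLOW(B) ⊇ FOLLOW(S) ⊇ {$,c}; new: +{$,c}
  S→c C: FOLLOW(C) ⊇ FOLLOW(S) ⊇ {$,c}; new: +{$,c}
  FOLLOW[S]={$,c}  FOLLOW[A]={$,c}  FOLLOW[B]={$,c}  FOLLOW[C]={$,c}
iter 2: (stable)
  FOLLOW[S]={$,c}  FOLLOW[A]={$,c}  FOLLOW[B]={$,c}  FOLLOW[C]={$,c}

FOLLOW(S) = ["$", "c"]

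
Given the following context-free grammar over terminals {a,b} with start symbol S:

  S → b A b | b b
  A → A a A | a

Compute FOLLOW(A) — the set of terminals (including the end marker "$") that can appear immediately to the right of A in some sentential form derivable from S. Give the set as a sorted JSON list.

FIRST iteration:
pass 1:
  A via A→a: +{a}
  S via S→b A b: +{b}
  FIRST[S]={b}  FIRST[A]={a}
pass 2: (no change)
  FIRST[S]={b}  FIRST[A]={a}

Compute FOLLOW by fixpoint:
initialize: $ ∈ FOLLOW(S)
[1]
  A→A a A: FOLLOW(A) ⊇ FIRST(a) = {a}; new: +{a}
  S→b A b: FOLLOW(A) ⊇ FIRST(b) = {b}; new: +{b}
  FOLLOW[S]={$}  FOLLOW[A]={a,b}
[2] — fixpoint
  FOLLOW[S]={$}  FOLLOW[A]={a,b}

FOLLOW(A) = ["a", "b"]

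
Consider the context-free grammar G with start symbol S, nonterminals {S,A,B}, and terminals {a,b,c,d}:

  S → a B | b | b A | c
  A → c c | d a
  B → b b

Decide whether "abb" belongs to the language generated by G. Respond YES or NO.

CNF form of G:
  S -> T2 B | T3 A | b | c
  A -> T0 T0 | T1 T2
  B -> T3 T3
  T0 -> c
  T1 -> d
  T2 -> a
  T3 -> b

CYK fill:
  [0..0]={T2}  "a"  orig:{}
  [1..1]={S,T3}  "b"  orig:{S}
  [2..2]={S,T3}  "b"  orig:{S}
  [0..1]=∅  "ab"
  [1..2]={B}  "bb"
  [0..2]={S}  "abb"

S ∈ T[0,2] ⇒ YES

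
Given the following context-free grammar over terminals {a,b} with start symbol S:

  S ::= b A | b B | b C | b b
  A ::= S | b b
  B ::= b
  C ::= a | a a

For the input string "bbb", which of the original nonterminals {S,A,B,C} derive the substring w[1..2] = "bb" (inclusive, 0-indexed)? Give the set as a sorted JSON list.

CNF form of G:
  S -> T0 A | T0 B | T0 C | T0 T0
  A -> T0 A | T0 B | T0 C | T0 T0
  B -> b
  C -> T1 T1 | a
  T0 -> b
  T1 -> a

CYK fill — only the sub-triangle for w[1..2]:
  T[1,1] 'b' = {B,T0}  orig:{B}
  T[2,2] 'b' = {B,T0}  orig:{B}
  T[1,2] 'bb' = {A,S}

Original NTs in T[1,2] deriving "bb": ["A", "S"]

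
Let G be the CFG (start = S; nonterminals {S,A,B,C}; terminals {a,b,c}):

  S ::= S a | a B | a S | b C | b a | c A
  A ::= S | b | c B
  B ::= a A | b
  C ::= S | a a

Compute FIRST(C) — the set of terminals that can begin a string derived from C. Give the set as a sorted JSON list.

FIRST sets, iterate to fixpoint:
pass 1:
  A via A→b: +{b}
  A via A→c B: +{c}
  B via B→a A: +{a}
  B via B→b: +{b}
  C via C→a a: +{a}
  S via S→a B: +{a}
  S via S→b C: +{b}
  S via S→c A: +{c}
  S: {a,b,c}  A: {b,c}  B: {a,b}  C: {a}
pass 2:
  A via A→S: +{a}
  C via C→S: +{b,c}
  S: {a,b,c}  A: {a,b,c}  B: {a,b}  C: {a,b,c}
pass 3: (stable)
  S: {a,b,c}  A: {a,b,c}  B: {a,b}  C: {a,b,c}

FIRST(C) = ["a", "b", "c"]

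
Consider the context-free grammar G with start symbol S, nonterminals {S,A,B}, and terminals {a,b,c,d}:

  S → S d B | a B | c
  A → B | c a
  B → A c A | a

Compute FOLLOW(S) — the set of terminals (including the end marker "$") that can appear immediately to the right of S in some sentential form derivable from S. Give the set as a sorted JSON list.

FIRST sets, iterate to fixpoint:
pass 1:
  A via A→c a: +{c}
  B via B→A c A: +{c}
  B via B→a: +{a}
  S via S→a B: +{a}
  S via S→c: +{c}
  S: {a,c}  A: {c}  B: {a,c}
pass 2:
  A via A→B: +{a}
  S: {a,c}  A: {a,c}  B: {a,c}
pass 3: done
  S: {a,c}  A: {a,c}  B: {a,c}

FOLLOW sets:
FOLLOW(S) := {$}
round 1:
  B→A c A: FOLLOW(A) ⊇ FIRST(c) = {c}; new: +{c}
  S→S d B: FOLLOW(S) ⊇ FIRST(d) = {d}; new: +{d}
  S→S d B: FOLLOW(B) ⊇ FOLLOW(S) ⊇ {$,d}; new: +{$,d}
  FOLLOW[S]={$,d}  FOLLOW[A]={c}  FOLLOW[B]={$,d}
round 2:
  A→B: FOLLOW(B) ⊇ FOLLOW(A) ⊇ {c}; new: +{c}
  B→A c A: FOLLOW(A) ⊇ FOLLOW(B) ⊇ {$,c,d}; new: +{$,d}
  FOLLOW[S]={$,d}  FOLLOW[A]={$,c,d}  FOLLOW[B]={$,c,d}
round 3: (stable)
  FOLLOW[S]={$,d}  FOLLOW[A]={$,c,d}  FOLLOW[B]={$,c,d}

FOLLOW(S) = ["$", "d"]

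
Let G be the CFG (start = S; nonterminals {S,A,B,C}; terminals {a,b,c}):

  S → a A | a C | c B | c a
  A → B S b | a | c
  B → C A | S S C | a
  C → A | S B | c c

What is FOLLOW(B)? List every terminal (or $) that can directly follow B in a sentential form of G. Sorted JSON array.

Compute FIRST by fixpoint:
pass 1:
  A via A→a: +{a}
  A via A→c: +{c}
  B via B→a: +{a}
  C via C→A: +{a,c}
  S via S→a A: +{a}
  S via S→c B: +{c}
  S: {a,c}  A: {a,c}  B: {a}  C: {a,c}
pass 2:
  B via B→C A: +{c}
  S: {a,c}  A: {a,c}  B: {a,c}  C: {a,c}
pass 3: (no change)
  S: {a,c}  A: {a,c}  B: {a,c}  C: {a,c}

FOLLOW iteration:
FOLLOW(S) := {$}
[1]
  A→B S b: FOLLOW(B) ⊇ FIRST(S) = {a,c}; new: +{a,c}
  A→B S b: FOLLOW(S) ⊇ FIRST(b) = {b}; new: +{b}
  B→C A: FOLLOW(C) ⊇ FIRST(A) = {a,c}; new: +{a,c}
  B→C A: FOLLOW(A) ⊇ FOLLOW(B) ⊇ {a,c}; new: +{a,c}
  B→S S C: FOLLOW(S) ⊇ FIRST(S) = {a,c}; new: +{a,c}
  S→a A: FOLLOW(A) ⊇ FOLLOW(S) ⊇ {$,a,b,c}; new: +{$,b}
  S→a C: FOLLOW(C) ⊇ FOLLOW(S) ⊇ {$,a,b,c}; new: +{$,b}
  S→c B: FOLLOW(B) ⊇ FOLLOW(S) ⊇ {$,a,b,c}; new: +{$,b}
  FOLLOW(S)={$,a,b,c}  FOLLOW(A)={$,a,b,c}  FOLLOW(B)={$,a,b,c}  FOLLOW(C)={$,a,b,c}
[2] — fixpoint
  FOLLOW(S)={$,a,b,c}  FOLLOW(A)={$,a,b,c}  FOLLOW(B)={$,a,b,c}  FOLLOW(C)={$,a,b,c}

FOLLOW(B) = ["$", "a", "b", "c"]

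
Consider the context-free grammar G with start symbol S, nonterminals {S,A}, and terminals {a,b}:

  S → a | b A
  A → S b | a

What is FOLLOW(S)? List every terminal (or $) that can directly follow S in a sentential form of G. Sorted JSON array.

FIRST iteration:
pass 1:
  A via A→a: +{a}
  S via S→a: +{a}
  S via S→b A: +{b}
  FIRST[S]={a,b}  FIRST[A]={a}
pass 2:
  A via A→S b: +{b}
  FIRST[S]={a,b}  FIRST[A]={a,b}
pass 3: (no change)
  FIRST[S]={a,b}  FIRST[A]={a,b}

FOLLOW iteration:
seed FOLLOW(S) with $
round 1:
  A→S b: FOLLOW(S) ⊇ FIRST(b) = {b}; new: +{b}
  S→b A: FOLLOW(A) ⊇ FOLLOW(S) ⊇ {$,b}; new: +{$,b}
  S: {$,b}  A: {$,b}
round 2: (stable)
  S: {$,b}  A: {$,b}

FOLLOW(S) = ["$", "b"]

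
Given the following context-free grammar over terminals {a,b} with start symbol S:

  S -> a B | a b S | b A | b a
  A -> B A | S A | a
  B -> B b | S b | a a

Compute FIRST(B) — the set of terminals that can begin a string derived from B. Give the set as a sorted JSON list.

FIRST iteration:
iter 1:
  A via A→a: +{a}
  B via B→a a: +{a}
  S via S→a B: +{a}
  S via S→b A: +{b}
  S: {a,b}  A: {a}  B: {a}
iter 2:
  A via A→S A: +{b}
  B via B→S b: +{b}
  S: {a,b}  A: {a,b}  B: {a,b}
iter 3: (no change)
  S: {a,b}  A: {a,b}  B: {a,b}

FIRST(B) = ["a", "b"]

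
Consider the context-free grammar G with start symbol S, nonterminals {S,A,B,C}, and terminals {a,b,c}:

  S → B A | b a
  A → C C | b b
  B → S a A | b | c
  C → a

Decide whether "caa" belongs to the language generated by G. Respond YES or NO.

Convert to CNF:
  S -> B A | T0 T1
  A -> C C | T0 T0
  B -> S X2 | b | c
  C -> a
  T0 -> b
  T1 -> a
  X2 -> T1 A

CYK fill:
  cell(0,0) c: {B}
  cell(1,1) a: {C,T1}  orig:{C}
  cell(2,2) a: {C,T1}  orig:{C}
  cell(0,1) ca: ∅
  cell(1,2) aa: {A}
  cell(0,2) caa: {S}

S ∈ T[0,2] ⇒ YES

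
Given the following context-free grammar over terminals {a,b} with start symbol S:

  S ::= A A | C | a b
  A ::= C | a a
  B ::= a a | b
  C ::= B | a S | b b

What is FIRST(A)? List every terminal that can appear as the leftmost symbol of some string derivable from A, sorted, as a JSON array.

Compute FIRST by fixpoint:
pass 1:
  A via A→a a: +{a}
  B via B→a a: +{a}
  B via B→b: +{b}
  C via C→B: +{a,b}
  S via S→A A: +{a}
  S via S→C: +{b}
  S: {a,b}  A: {a}  B: {a,b}  C: {a,b}
pass 2:
  A via A→C: +{b}
  S: {a,b}  A: {a,b}  B: {a,b}  C: {a,b}
pass 3: (stable)
  S: {a,b}  A: {a,b}  B: {a,b}  C: {a,b}

FIRST(A) = ["a", "b"]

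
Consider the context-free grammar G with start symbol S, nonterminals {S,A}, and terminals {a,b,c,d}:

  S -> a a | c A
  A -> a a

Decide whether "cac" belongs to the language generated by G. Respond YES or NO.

Convert to CNF:
  S -> T0 T0 | T1 A
  A -> T0 T0
  T0 -> a
  T1 -> c

Fill CYK table bottom-up:
  T[0,0] 'c' = {T1}  orig:{}
  T[1,1] 'a' = {T0}  orig:{}
  T[2,2] 'c' = {T1}  orig:{}
  T[0,1] 'ca' = ∅
  T[1,2] 'ac' = ∅
  T[0,2] 'cac' = ∅

S ∉ T[0,2] ⇒ NO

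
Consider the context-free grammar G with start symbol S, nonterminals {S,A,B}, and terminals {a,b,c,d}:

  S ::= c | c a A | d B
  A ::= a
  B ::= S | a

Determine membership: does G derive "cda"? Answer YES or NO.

Convert to CNF:
  S -> T0 X4 | T2 B | c
  A -> a
  B -> T0 X3 | T2 B | a | c
  T0 -> c
  T1 -> a
  T2 -> d
  X3 -> T1 A
  X4 -> T1 A

Fill CYK table bottom-up:
  [0..0]={B,S,T0}  "c"  orig:{B,S}
  [1..1]={T2}  "d"  orig:{}
  [2..2]={A,B,T1}  "a"  orig:{A,B}
  [0..1]=∅  "cd"
  [1..2]={B,S}  "da"
  [0..2]=∅  "cda"

S ∉ T[0,2] ⇒ NO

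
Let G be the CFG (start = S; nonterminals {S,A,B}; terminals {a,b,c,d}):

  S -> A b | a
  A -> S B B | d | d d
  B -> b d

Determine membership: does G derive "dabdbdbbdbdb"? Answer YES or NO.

Convert to CNF:
  S -> A T1 | a
  A -> S X2 | T0 T0 | d
  B -> T1 T0
  T0 -> d
  T1 -> b
  X2 -> B B

CYK fill:
  T[0,0] 'd' = {A,T0}  orig:{A}
  T[1,1] 'a' = {S}
  T[2,2] 'b' = {T1}  orig:{}
  T[3,3] 'd' = {A,T0}  orig:{A}
  T[4,4] 'b' = {T1}  orig:{}
  T[5,5] 'd' = {A,T0}  orig:{A}
  T[6,6] 'b' = {T1}  orig:{}
  T[7,7] 'b' = {T1}  orig:{}
  T[8,8] 'd' = {A,T0}  orig:{A}
  T[9,9] 'b' = {T1}  orig:{}
  T[10,10] 'd' = {A,T0}  orig:{A}
  T[11,11] 'b' = {T1}  orig:{}
  T[0,1] 'da' = ∅
  T[1,2] 'ab' = ∅
  T[2,3] 'bd' = {B}
  T[3,4] 'db' = {S}
  T[4,5] 'bd' = {B}
  T[5,6] 'db' = {S}
  T[6,7] 'bb' = ∅
  T[7,8] 'bd' = {B}
  T[8,9] 'db' = {S}
  T[9,10] 'bd' = {B}
  T[10,11] 'db' = {S}
  T[0,2] 'dab' = ∅
  T[1,3] 'abd' = ∅
  T[2,4] 'bdb' = ∅
  T[3,5] 'dbd' = ∅
  T[4,6] 'bdb' = ∅
  T[5,7] 'dbb' = ∅
  T[6,8] 'bbd' = ∅
  T[7,9] 'bdb' = ∅
  T[8,10] 'dbd' = ∅
  T[9,11] 'bdb' = ∅
  T[0,3] 'dabd' = ∅
  T[1,4] 'abdb' = ∅
  T[2,5] 'bdbd' = {X2}  orig:{}
  T[3,6] 'dbdb' = ∅
  T[4,7] 'bdbb' = ∅
  T[5,8] 'dbbd' = ∅
  T[6,9] 'bbdb' = ∅
  T[7,10] 'bdbd' = {X2}  orig:{}
  T[8,11] 'dbdb' = ∅
  T[0,4] 'dabdb' = ∅
  T[1,5] 'abdbd' = {A}
  T[2,6] 'bdbdb' = ∅
  T[3,7] 'dbdbb' = ∅
  T[4,8] 'bdbbd' = ∅
  T[5,9] 'dbbdb' = ∅
  T[6,10] 'bbdbd' = ∅
  T[7,11] 'bdbdb' = ∅
  T[0,5] 'dabdbd' = ∅
  T[1,6] 'abdbdb' = {S}
  T[2,7] 'bdbdbb' = ∅
  T[3,8] 'dbdbbd' = ∅
  T[4,9] 'bdbbdb' = ∅
  T[5,10] 'dbbdbd' = {A}
  T[6,11] 'bbdbdb' = ∅
  T[0,6] 'dabdbdb' = ∅
  T[1,7] 'abdbdbb' = ∅
  T[2,8] 'bdbdbbd' = ∅
  T[3,9] 'dbdbbdb' = ∅
  T[4,10] 'bdbbdbd' = ∅
  T[5,11] 'dbbdbdb' = {S}
  T[0,7] 'dabdbdbb' = ∅
  T[1,8] 'abdbdbbd' = ∅
  T[2,9] 'bdbdbbdb' = ∅
  T[3,10] 'dbdbbdbd' = ∅
  T[4,11] 'bdbbdbdb' = ∅
  T[0,8] 'dabdbdbbd' = ∅
  T[1,9] 'abdbdbbdb' = ∅
  T[2,10] 'bdbdbbdbd' = ∅
  T[3,11] 'dbdbbdbdb' = ∅
  T[0,9] 'dabdbdbbdb' = ∅
  T[1,10] 'abdbdbbdbd' = {A}
  T[2,11] 'bdbdbbdbdb' = ∅
  T[0,10] 'dabdbdbbdbd' = ∅
  T[1,11] 'abdbdbbdbdb' = {S}
  T[0,11] 'dabdbdbbdbdb' = ∅

S ∉ T[0,11] ⇒ NO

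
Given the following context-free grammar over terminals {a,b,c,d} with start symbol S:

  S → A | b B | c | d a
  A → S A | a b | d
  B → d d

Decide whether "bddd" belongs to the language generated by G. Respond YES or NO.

CNF form of G:
  S -> S A | T0 T1 | T1 B | T2 T0 | c | d
  A -> S A | T0 T1 | d
  B -> T2 T2
  T0 -> a
  T1 -> b
  T2 -> d

Fill CYK table bottom-up:
  [0..0]={T1}  "b"  orig:{}
  [1..1]={A,S,T2}  "d"  orig:{A,S}
  [2..2]={A,S,T2}  "d"  orig:{A,S}
  [3..3]={A,S,T2}  "d"  orig:{A,S}
  [0..1]=∅  "bd"
  [1..2]={A,B,S}  "dd"
  [2..3]={A,B,S}  "dd"
  [0..2]={S}  "bdd"
  [1..3]={A,S}  "ddd"
  [0..3]={A,S}  "bddd"

S ∈ T[0,3] ⇒ YES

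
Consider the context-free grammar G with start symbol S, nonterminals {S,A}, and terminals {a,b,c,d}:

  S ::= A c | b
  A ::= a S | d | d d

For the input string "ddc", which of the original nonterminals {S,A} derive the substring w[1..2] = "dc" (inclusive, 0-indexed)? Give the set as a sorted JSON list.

CNF form of G:
  S -> A T2 | b
  A -> T0 S | T1 T1 | d
  T0 -> a
  T1 -> d
  T2 -> c

Fill CYK table bottom-up, restricted to cells inside w[1..2]:
  cell(1,1) d: {A,T1}  orig:{A}
  cell(2,2) c: {T2}  orig:{}
  cell(1,2) dc: {S}

Original NTs in T[1,2] deriving "dc": ["S"]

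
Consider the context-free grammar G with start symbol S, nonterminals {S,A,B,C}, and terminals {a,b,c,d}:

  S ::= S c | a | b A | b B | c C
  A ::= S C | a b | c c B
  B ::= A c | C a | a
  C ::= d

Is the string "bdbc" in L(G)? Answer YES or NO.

Convert to CNF:
  S -> S T2 | T1 A | T1 B | T2 C | a
  A -> S C | T0 T1 | T2 X3
  B -> A T2 | C T0 | a
  C -> d
  T0 -> a
  T1 -> b
  T2 -> c
  X3 -> T2 B

CYK table (by increasing span):
  cell(0,0) b: {T1}  orig:{}
  cell(1,1) d: {C}
  cell(2,2) b: {T1}  orig:{}
  cell(3,3) c: {T2}  orig:{}
  cell(0,1) bd: ∅
  cell(1,2) db: ∅
  cell(2,3) bc: ∅
  cell(0,2) bdb: ∅
  cell(1,3) dbc: ∅
  cell(0,3) bdbc: ∅

S ∉ T[0,3] ⇒ NO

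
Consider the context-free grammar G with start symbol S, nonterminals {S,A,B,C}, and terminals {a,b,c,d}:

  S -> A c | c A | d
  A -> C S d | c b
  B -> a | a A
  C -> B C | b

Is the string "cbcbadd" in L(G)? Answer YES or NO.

Convert to CNF:
  S -> A T1 | T1 A | d
  A -> C X4 | T1 T2
  B -> T3 A | a
  C -> B C | b
  T0 -> d
  T1 -> c
  T2 -> b
  T3 -> a
  X4 -> S T0

Fill CYK table bottom-up:
  cell(0,0) c: {T1}  orig:{}
  cell(1,1) b: {C,T2}  orig:{C}
  cell(2,2) c: {T1}  orig:{}
  cell(3,3) b: {C,T2}  orig:{C}
  cell(4,4) a: {B,T3}  orig:{B}
  cell(5,5) d: {S,T0}  orig:{S}
  cell(6,6) d: {S,T0}  orig:{S}
  cell(0,1) cb: {A}
  cell(1,2) bc: ∅
  cell(2,3) cb: {A}
  cell(3,4) ba: ∅
  cell(4,5) ad: ∅
  cell(5,6) dd: {X4}  orig:{}
  cell(0,2) cbc: {S}
  cell(1,3) bcb: ∅
  cell(2,4) cba: ∅
  cell(3,5) bad: ∅
  cell(4,6) add: ∅
  cell(0,3) cbcb: ∅
  cell(1,4) bcba: ∅
  cell(2,5) cbad: ∅
  cell(3,6) badd: ∅
  cell(0,4) cbcba: ∅
  cell(1,5) bcbad: ∅
  cell(2,6) cbadd: ∅
  cell(0,5) cbcbad: ∅
  cell(1,6) bcbadd: ∅
  cell(0,6) cbcbadd: ∅

S ∉ T[0,6] ⇒ NO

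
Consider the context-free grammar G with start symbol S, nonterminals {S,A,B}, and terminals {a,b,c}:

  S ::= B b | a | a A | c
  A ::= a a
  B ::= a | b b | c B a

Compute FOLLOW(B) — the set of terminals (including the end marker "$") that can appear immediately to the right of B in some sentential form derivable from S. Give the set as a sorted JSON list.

Compute FIRST by fixpoint:
[1]
  A via A→a a: +{a}
  B via B→a: +{a}
  B via B→b b: +{b}
  B via B→c B a: +{c}
  S via S→B b: +{a,b,c}
  FIRST[S]={a,b,c}  FIRST[A]={a}  FIRST[B]={a,b,c}
[2] — fixpoint
  FIRST[S]={a,b,c}  FIRST[A]={a}  FIRST[B]={a,b,c}

FOLLOW iteration:
FOLLOW(S) := {$}
[1]
  B→c B a: FOLLOW(B) ⊇ FIRST(a) = {a}; new: +{a}
  S→B b: FOLLOW(B) ⊇ FIRST(b) = {b}; new: +{b}
  S→a A: FOLLOW(A) ⊇ FOLLOW(S) ⊇ {$}; new: +{$}
  FOLLOW[S]={$}  FOLLOW[A]={$}  FOLLOW[B]={a,b}
[2] done
  FOLLOW[S]={$}  FOLLOW[A]={$}  FOLLOW[B]={a,b}

FOLLOW(B) = ["a", "b"]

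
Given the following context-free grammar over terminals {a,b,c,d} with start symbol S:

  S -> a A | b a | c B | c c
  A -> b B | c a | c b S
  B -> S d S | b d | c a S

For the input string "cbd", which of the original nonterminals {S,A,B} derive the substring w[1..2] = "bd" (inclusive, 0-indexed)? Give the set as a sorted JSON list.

Convert to CNF:
  S -> T0 T2 | T1 B | T1 T1 | T2 A
  A -> T0 B | T1 T2 | T1 X4
  B -> S X5 | T0 T3 | T1 X6
  T0 -> b
  T1 -> c
  T2 -> a
  T3 -> d
  X4 -> T0 S
  X5 -> T3 S
  X6 -> T2 S

CYK fill — only the sub-triangle for w[1..2]:
  T[1,1] 'b' = {T0}  orig:{}
  T[2,2] 'd' = {T3}  orig:{}
  T[1,2] 'bd' = {B}

Original NTs in T[1,2] deriving "bd": ["B"]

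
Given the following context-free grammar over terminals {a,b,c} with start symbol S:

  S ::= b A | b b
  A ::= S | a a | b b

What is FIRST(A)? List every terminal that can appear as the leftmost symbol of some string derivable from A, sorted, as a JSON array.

Compute FIRST by fixpoint:
pass 1:
  A via A→a a: +{a}
  A via A→b b: +{b}
  S via S→b A: +{b}
  FIRST(S)={b}  FIRST(A)={a,b}
pass 2: — fixpoint
  FIRST(S)={b}  FIRST(A)={a,b}

FIRST(A) = ["a", "b"]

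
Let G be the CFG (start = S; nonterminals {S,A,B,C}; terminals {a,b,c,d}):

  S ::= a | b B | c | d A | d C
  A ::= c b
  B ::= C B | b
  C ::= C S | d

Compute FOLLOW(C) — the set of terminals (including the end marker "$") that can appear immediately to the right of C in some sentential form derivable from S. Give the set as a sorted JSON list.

FIRST iteration:
pass 1:
  A via A→c b: +{c}
  B via B→b: +{b}
  C via C→d: +{d}
  S via S→a: +{a}
  S via S→b B: +{b}
  S via S→c: +{c}
  S via S→d A: +{d}
  FIRST[S]={a,b,c,d}  FIRST[A]={c}  FIRST[B]={b}  FIRST[C]={d}
pass 2:
  B via B→C B: +{d}
  FIRST[S]={a,b,c,d}  FIRST[A]={c}  FIRST[B]={b,d}  FIRST[C]={d}
pass 3: — fixpoint
  FIRST[S]={a,b,c,d}  FIRST[A]={c}  FIRST[B]={b,d}  FIRST[C]={d}

FOLLOW sets:
initialize: $ ∈ FOLLOW(S)
pass 1:
  B→C B: FOLLOW(C) ⊇ FIRST(B) = {b,d}; new: +{b,d}
  C→C S: FOLLOW(C) ⊇ FIRST(S) = {a,b,c,d}; new: +{a,c}
  C→C S: FOLLOW(S) ⊇ FOLLOW(C) ⊇ {a,b,c,d}; new: +{a,b,c,d}
  S→b B: FOLLOW(B) ⊇ FOLLOW(S) ⊇ {$,a,b,c,d}; new: +{$,a,b,c,d}
  S→d A: FOLLOW(A) ⊇ FOLLOW(S) ⊇ {$,a,b,c,d}; new: +{$,a,b,c,d}
  S→d C: FOLLOW(C) ⊇ FOLLOW(S) ⊇ {$,a,b,c,d}; new: +{$}
  FOLLOW[S]={$,a,b,c,d}  FOLLOW[A]={$,a,b,c,d}  FOLLOW[B]={$,a,b,c,d}  FOLLOW[C]={$,a,b,c,d}
pass 2: (no change)
  FOLLOW[S]={$,a,b,c,d}  FOLLOW[A]={$,a,b,c,d}  FOLLOW[B]={$,a,b,c,d}  FOLLOW[C]={$,a,b,c,d}

FOLLOW(C) = ["$", "a", "b", "c", "d"]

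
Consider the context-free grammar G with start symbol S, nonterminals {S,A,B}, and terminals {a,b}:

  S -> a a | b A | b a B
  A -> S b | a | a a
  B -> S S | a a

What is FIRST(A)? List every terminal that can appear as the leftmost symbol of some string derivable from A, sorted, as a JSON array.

Compute FIRST by fixpoint:
iter 1:
  A via A→a: +{a}
  B via B→a a: +{a}
  S via S→a a: +{a}
  S via S→b A: +{b}
  FIRST[S]={a,b}  FIRST[A]={a}  FIRST[B]={a}
iter 2:
  A via A→S b: +{b}
  B via B→S S: +{b}
  FIRST[S]={a,b}  FIRST[A]={a,b}  FIRST[B]={a,b}
iter 3: (no change)
  FIRST[S]={a,b}  FIRST[A]={a,b}  FIRST[B]={a,b}

FIRST(A) = ["a", "b"]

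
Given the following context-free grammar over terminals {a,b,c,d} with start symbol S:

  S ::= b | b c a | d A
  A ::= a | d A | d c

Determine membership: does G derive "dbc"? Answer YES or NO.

Convert to CNF:
  S -> T0 A | T2 X4 | b
  A -> T0 A | T0 T1 | a
  T0 -> d
  T1 -> c
  T2 -> b
  T3 -> a
  X4 -> T1 T3

Fill CYK table bottom-up:
  cell(0,0) d: {T0}  orig:{}
  cell(1,1) b: {S,T2}  orig:{S}
  cell(2,2) c: {T1}  orig:{}
  cell(0,1) db: ∅
  cell(1,2) bc: ∅
  cell(0,2) dbc: ∅

S ∉ T[0,2] ⇒ NO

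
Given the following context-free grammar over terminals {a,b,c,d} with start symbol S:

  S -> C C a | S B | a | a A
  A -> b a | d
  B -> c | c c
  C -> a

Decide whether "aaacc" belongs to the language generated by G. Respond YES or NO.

CNF form of G:
  S -> C X3 | S B | T1 A | a
  A -> T0 T1 | d
  B -> T2 T2 | c
  C -> a
  T0 -> b
  T1 -> a
  T2 -> c
  X3 -> C T1

Fill CYK table bottom-up:
  [0..0]={C,S,T1}  "a"  orig:{C,S}
  [1..1]={C,S,T1}  "a"  orig:{C,S}
  [2..2]={C,S,T1}  "a"  orig:{C,S}
  [3..3]={B,T2}  "c"  orig:{B}
  [4..4]={B,T2}  "c"  orig:{B}
  [0..1]={X3}  "aa"  orig:{}
  [1..2]={X3}  "aa"  orig:{}
  [2..3]={S}  "ac"
  [3..4]={B}  "cc"
  [0..2]={S}  "aaa"
  [1..3]=∅  "aac"
  [2..4]={S}  "acc"
  [0..3]={S}  "aaac"
  [1..4]=∅  "aacc"
  [0..4]={S}  "aaacc"

S ∈ T[0,4] ⇒ YES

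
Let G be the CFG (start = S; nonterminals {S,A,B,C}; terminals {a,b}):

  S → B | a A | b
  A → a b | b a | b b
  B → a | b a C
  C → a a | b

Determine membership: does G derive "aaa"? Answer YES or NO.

CNF form of G:
  S -> T0 A | T1 X3 | a | b
  A -> T0 T1 | T1 T0 | T1 T1
  B -> T1 X2 | a
  C -> T0 T0 | b
  T0 -> a
  T1 -> b
  X2 -> T0 C
  X3 -> T0 C

Fill CYK table bottom-up:
  cell(0,0) a: {B,S,T0}  orig:{B,S}
  cell(1,1) a: {B,S,T0}  orig:{B,S}
  cell(2,2) a: {B,S,T0}  orig:{B,S}
  cell(0,1) aa: {C}
  cell(1,2) aa: {C}
  cell(0,2) aaa: {X2,X3}  orig:{}

S ∉ T[0,2] ⇒ NO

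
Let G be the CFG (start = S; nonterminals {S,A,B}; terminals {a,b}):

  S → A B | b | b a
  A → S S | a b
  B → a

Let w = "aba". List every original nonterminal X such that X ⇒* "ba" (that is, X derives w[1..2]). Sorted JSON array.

Convert to CNF:
  S -> A B | T1 T0 | b
  A -> S S | T0 T1
  B -> a
  T0 -> a
  T1 -> b

CYK table (by increasing span), restricted to cells inside w[1..2]:
  [1..1]={S,T1}  "b"  orig:{S}
  [2..2]={B,T0}  "a"  orig:{B}
  [1..2]={S}  "ba"

Original NTs in T[1,2] deriving "ba": ["S"]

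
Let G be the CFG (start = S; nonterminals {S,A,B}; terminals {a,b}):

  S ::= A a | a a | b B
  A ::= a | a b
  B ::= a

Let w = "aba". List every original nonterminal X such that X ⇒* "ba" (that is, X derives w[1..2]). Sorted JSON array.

Convert to CNF:
  S -> A T0 | T0 T0 | T1 B
  A -> T0 T1 | a
  B -> a
  T0 -> a
  T1 -> b

CYK fill, restricted to cells inside w[1..2]:
  T[1,1] 'b' = {T1}  orig:{}
  T[2,2] 'a' = {A,B,T0}  orig:{A,B}
  T[1,2] 'ba' = {S}

Original NTs in T[1,2] deriving "ba": ["S"]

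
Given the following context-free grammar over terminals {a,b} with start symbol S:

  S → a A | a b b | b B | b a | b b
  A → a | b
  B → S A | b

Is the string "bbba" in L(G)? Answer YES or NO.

Convert to CNF:
  S -> T0 A | T0 X2 | T1 B | T1 T0 | T1 T1
  A -> a | b
  B -> S A | b
  T0 -> a
  T1 -> b
  X2 -> T1 T1

CYK table (by increasing span):
  [0..0]={A,B,T1}  "b"  orig:{A,B}
  [1..1]={A,B,T1}  "b"  orig:{A,B}
  [2..2]={A,B,T1}  "b"  orig:{A,B}
  [3..3]={A,T0}  "a"  orig:{A}
  [0..1]={S,X2}  "bb"  orig:{S}
  [1..2]={S,X2}  "bb"  orig:{S}
  [2..3]={S}  "ba"
  [0..2]={B}  "bbb"
  [1..3]={B}  "bba"
  [0..3]={S}  "bbba"

S ∈ T[0,3] ⇒ YES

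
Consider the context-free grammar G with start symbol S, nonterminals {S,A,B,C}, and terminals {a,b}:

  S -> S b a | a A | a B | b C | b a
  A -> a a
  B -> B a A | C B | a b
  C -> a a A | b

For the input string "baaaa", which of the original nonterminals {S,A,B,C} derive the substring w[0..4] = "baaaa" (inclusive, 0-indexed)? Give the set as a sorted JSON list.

CNF form of G:
  S -> S X4 | T0 A | T0 B | T1 C | T1 T0
  A -> T0 T0
  B -> B X2 | C B | T0 T1
  C -> T0 X3 | b
  T0 -> a
  T1 -> b
  X2 -> T0 A
  X3 -> T0 A
  X4 -> T1 T0

CYK fill — only the sub-triangle for w[0..4]:
  [0..0]={C,T1}  "b"  orig:{C}
  [1..1]={T0}  "a"  orig:{}
  [2..2]={T0}  "a"  orig:{}
  [3..3]={T0}  "a"  orig:{}
  [4..4]={T0}  "a"  orig:{}
  [0..1]={S,X4}  "ba"  orig:{S}
  [1..2]={A}  "aa"
  [2..3]={A}  "aa"
  [3..4]={A}  "aa"
  [0..2]=∅  "baa"
  [1..3]={S,X2,X3}  "aaa"  orig:{S}
  [2..4]={S,X2,X3}  "aaa"  orig:{S}
  [0..3]=∅  "baaa"
  [1..4]={C}  "aaaa"
  [0..4]={S}  "baaaa"

Original NTs in T[0,4] deriving "baaaa": ["S"]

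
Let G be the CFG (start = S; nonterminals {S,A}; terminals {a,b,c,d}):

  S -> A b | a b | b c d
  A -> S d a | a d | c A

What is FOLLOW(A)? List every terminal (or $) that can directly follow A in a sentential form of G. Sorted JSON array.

Compute FIRST by fixpoint:
pass 1:
  A via A→a d: +{a}
  A via A→c A: +{c}
  S via S→A b: +{a,c}
  S via S→b c d: +{b}
  FIRST[S]={a,b,c}  FIRST[A]={a,c}
pass 2:
  A via A→S d a: +{b}
  FIRST[S]={a,b,c}  FIRST[A]={a,b,c}
pass 3: (no change)
  FIRST[S]={a,b,c}  FIRST[A]={a,b,c}

FOLLOW iteration:
FOLLOW(S) := {$}
pass 1:
  A→S d a: FOLLOW(S) ⊇ FIRST(d) = {d}; new: +{d}
  S→A b: FOLLOW(A) ⊇ FIRST(b) = {b}; new: +{b}
  FOLLOW[S]={$,d}  FOLLOW[A]={b}
pass 2: — fixpoint
  FOLLOW[S]={$,d}  FOLLOW[A]={b}

FOLLOW(A) = ["b"]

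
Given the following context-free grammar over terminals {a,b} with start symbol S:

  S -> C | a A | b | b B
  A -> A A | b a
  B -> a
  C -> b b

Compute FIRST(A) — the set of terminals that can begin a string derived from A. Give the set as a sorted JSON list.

FIRST iteration:
round 1:
  A via A→b a: +{b}
  B via B→a: +{a}
  C via C→b b: +{b}
  S via S→C: +{b}
  S via S→a A: +{a}
  S: {a,b}  A: {b}  B: {a}  C: {b}
round 2: (no change)
  S: {a,b}  A: {b}  B: {a}  C: {b}

FIRST(A) = ["b"]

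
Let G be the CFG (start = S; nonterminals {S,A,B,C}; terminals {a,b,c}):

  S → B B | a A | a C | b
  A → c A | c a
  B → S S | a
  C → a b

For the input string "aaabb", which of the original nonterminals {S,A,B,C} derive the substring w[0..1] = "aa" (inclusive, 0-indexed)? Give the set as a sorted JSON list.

CNF form of G:
  S -> B B | T1 A | T1 C | b
  A -> T0 A | T0 T1
  B -> S S | a
  C -> T1 T2
  T0 -> c
  T1 -> a
  T2 -> b

CYK table (by increasing span), restricted to cells inside w[0..1]:
  T[0,0] 'a' = {B,T1}  orig:{B}
  T[1,1] 'a' = {B,T1}  orig:{B}
  T[0,1] 'aa' = {S}

Original NTs in T[0,1] deriving "aa": ["S"]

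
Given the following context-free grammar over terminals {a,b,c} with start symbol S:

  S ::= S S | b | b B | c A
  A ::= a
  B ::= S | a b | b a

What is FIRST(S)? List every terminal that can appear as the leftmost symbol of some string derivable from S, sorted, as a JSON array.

Compute FIRST by fixpoint:
[1]
  A via A→a: +{a}
  B via B→a b: +{a}
  B via B→b a: +{b}
  S via S→b: +{b}
  S via S→c A: +{c}
  S: {b,c}  A: {a}  B: {a,b}
[2]
  B via B→S: +{c}
  S: {b,c}  A: {a}  B: {a,b,c}
[3] (no change)
  S: {b,c}  A: {a}  B: {a,b,c}

FIRST(S) = ["b", "c"]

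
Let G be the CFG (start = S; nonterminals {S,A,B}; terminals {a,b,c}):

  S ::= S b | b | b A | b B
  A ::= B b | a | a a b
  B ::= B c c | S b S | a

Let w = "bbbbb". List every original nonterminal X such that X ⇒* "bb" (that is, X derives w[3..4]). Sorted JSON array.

CNF form of G:
  S -> S T0 | T0 A | T0 B | b
  A -> B T0 | T1 X3 | a
  B -> B X4 | S X5 | a
  T0 -> b
  T1 -> a
  T2 -> c
  X3 -> T1 T0
  X4 -> T2 T2
  X5 -> T0 S

Fill CYK table bottom-up, restricted to cells inside w[3..4]:
  T[3,3] 'b' = {S,T0}  orig:{S}
  T[4,4] 'b' = {S,T0}  orig:{S}
  T[3,4] 'bb' = {S,X5}  orig:{S}

Original NTs in T[3,4] deriving "bb": ["S"]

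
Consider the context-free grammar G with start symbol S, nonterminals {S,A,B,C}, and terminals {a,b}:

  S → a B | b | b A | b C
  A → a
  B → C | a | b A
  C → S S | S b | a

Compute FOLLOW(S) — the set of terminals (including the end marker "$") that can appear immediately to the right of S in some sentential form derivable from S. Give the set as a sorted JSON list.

Compute FIRST by fixpoint:
pass 1:
  A via A→a: +{a}
  B via B→a: +{a}
  B via B→b A: +{b}
  C via C→a: +{a}
  S via S→a B: +{a}
  S via S→b: +{b}
  FIRST(S)={a,b}  FIRST(A)={a}  FIRST(B)={a,b}  FIRST(C)={a}
pass 2:
  C via C→S S: +{b}
  FIRST(S)={a,b}  FIRST(A)={a}  FIRST(B)={a,b}  FIRST(C)={a,b}
pass 3: (no change)
  FIRST(S)={a,b}  FIRST(A)={a}  FIRST(B)={a,b}  FIRST(C)={a,b}

FOLLOW sets:
initialize: $ ∈ FOLLOW(S)
[1]
  C→S S: FOLLOW(S) ⊇ FIRST(S) = {a,b}; new: +{a,b}
  S→a B: FOLLOW(B) ⊇ FOLLOW(S) ⊇ {$,a,b}; new: +{$,a,b}
  S→b A: FOLLOW(A) ⊇ FOLLOW(S) ⊇ {$,a,b}; new: +{$,a,b}
  S→b C: FOLLOW(C) ⊇ FOLLOW(S) ⊇ {$,a,b}; new: +{$,a,b}
  S: {$,a,b}  A: {$,a,b}  B: {$,a,b}  C: {$,a,b}
[2] (stable)
  S: {$,a,b}  A: {$,a,b}  B: {$,a,b}  C: {$,a,b}

FOLLOW(S) = ["$", "a", "b"]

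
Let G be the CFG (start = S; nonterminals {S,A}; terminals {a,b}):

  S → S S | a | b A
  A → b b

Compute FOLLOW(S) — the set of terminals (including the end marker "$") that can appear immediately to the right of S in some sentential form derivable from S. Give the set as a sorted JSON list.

FIRST sets, iterate to fixpoint:
[1]
  A via A→b b: +{b}
  S via S→a: +{a}
  S via S→b A: +{b}
  FIRST(S)={a,b}  FIRST(A)={b}
[2] done
  FIRST(S)={a,b}  FIRST(A)={b}

FOLLOW iteration:
seed FOLLOW(S) with $
iter 1:
  S→S S: FOLLOW(S) ⊇ FIRST(S) = {a,b}; new: +{a,b}
  S→b A: FOLLOW(A) ⊇ FOLLOW(S) ⊇ {$,a,b}; new: +{$,a,b}
  S: {$,a,b}  A: {$,a,b}
iter 2: done
  S: {$,a,b}  A: {$,a,b}

FOLLOW(S) = ["$", "a", "b"]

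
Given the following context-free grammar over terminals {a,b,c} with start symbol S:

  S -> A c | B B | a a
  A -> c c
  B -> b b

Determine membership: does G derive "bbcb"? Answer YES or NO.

CNF form of G:
  S -> A T0 | B B | T2 T2
  A -> T0 T0
  B -> T1 T1
  T0 -> c
  T1 -> b
  T2 -> a

CYK fill:
  [0..0]={T1}  "b"  orig:{}
  [1..1]={T1}  "b"  orig:{}
  [2..2]={T0}  "c"  orig:{}
  [3..3]={T1}  "b"  orig:{}
  [0..1]={B}  "bb"
  [1..2]=∅  "bc"
  [2..3]=∅  "cb"
  [0..2]=∅  "bbc"
  [1..3]=∅  "bcb"
  [0..3]=∅  "bbcb"

S ∉ T[0,3] ⇒ NO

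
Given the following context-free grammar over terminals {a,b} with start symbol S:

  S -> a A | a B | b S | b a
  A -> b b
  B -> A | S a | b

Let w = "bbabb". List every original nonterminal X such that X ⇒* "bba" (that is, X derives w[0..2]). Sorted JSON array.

Convert to CNF:
  S -> T0 S | T0 T1 | T1 A | T1 B
  A -> T0 T0
  B -> S T1 | T0 T0 | b
  T0 -> b
  T1 -> a

Fill CYK table bottom-up — only the sub-triangle for w[0..2]:
  T[0,0] 'b' = {B,T0}  orig:{B}
  T[1,1] 'b' = {B,T0}  orig:{B}
  T[2,2] 'a' = {T1}  orig:{}
  T[0,1] 'bb' = {A,B}
  T[1,2] 'ba' = {S}
  T[0,2] 'bba' = {S}

Original NTs in T[0,2] deriving "bba": ["S"]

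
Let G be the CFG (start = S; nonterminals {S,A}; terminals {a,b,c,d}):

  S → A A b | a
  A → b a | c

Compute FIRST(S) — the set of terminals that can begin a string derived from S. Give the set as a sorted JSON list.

FIRST sets, iterate to fixpoint:
round 1:
  A via A→b a: +{b}
  A via A→c: +{c}
  S via S→A A b: +{b,c}
  S via S→a: +{a}
  FIRST[S]={a,b,c}  FIRST[A]={b,c}
round 2: — fixpoint
  FIRST[S]={a,b,c}  FIRST[A]={b,c}

FIRST(S) = ["a", "b", "c"]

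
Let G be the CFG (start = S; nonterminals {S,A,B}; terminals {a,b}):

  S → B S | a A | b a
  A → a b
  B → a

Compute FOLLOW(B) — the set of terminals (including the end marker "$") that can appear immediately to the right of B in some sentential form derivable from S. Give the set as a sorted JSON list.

FIRST sets, iterate to fixpoint:
round 1:
  A via A→a b: +{a}
  B via B→a: +{a}
  S via S→B S: +{a}
  S via S→b a: +{b}
  S: {a,b}  A: {a}  B: {a}
round 2: (stable)
  S: {a,b}  A: {a}  B: {a}

FOLLOW sets:
FOLLOW(S) := {$}
round 1:
  S→B S: FOLLOW(B) ⊇ FIRST(S) = {a,b}; new: +{a,b}
  S→a A: FOLLOW(A) ⊇ FOLLOW(S) ⊇ {$}; new: +{$}
  S: {$}  A: {$}  B: {a,b}
round 2: (no change)
  S: {$}  A: {$}  B: {a,b}

FOLLOW(B) = ["a", "b"]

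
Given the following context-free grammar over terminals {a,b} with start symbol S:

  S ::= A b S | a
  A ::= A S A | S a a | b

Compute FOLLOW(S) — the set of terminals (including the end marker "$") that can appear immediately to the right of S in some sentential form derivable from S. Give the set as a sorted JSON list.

Compute FIRST by fixpoint:
pass 1:
  A via A→b: +{b}
  S via S→A b S: +{b}
  S via S→a: +{a}
  FIRST(S)={a,b}  FIRST(A)={b}
pass 2:
  A via A→S a a: +{a}
  FIRST(S)={a,b}  FIRST(A)={a,b}
pass 3: done
  FIRST(S)={a,b}  FIRST(A)={a,b}

FOLLOW sets:
seed FOLLOW(S) with $
[1]
  A→A S A: FOLLOW(A) ⊇ FIRST(S) = {a,b}; new: +{a,b}
  A→A S A: FOLLOW(S) ⊇ FIRST(A) = {a,b}; new: +{a,b}
  FOLLOW(S)={$,a,b}  FOLLOW(A)={a,b}
[2] (stable)
  FOLLOW(S)={$,a,b}  FOLLOW(A)={a,b}

FOLLOW(S) = ["$", "a", "b"]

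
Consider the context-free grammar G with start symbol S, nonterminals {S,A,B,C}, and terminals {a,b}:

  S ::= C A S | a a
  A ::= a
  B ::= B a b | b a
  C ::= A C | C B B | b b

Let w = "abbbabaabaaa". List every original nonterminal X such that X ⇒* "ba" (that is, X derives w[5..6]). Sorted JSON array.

Convert to CNF:
  S -> C X4 | T0 T0
  A -> a
  B -> B X2 | T1 T0
  C -> A C | C X3 | T1 T1
  T0 -> a
  T1 -> b
  X2 -> T0 T1
  X3 -> B B
  X4 -> A S

Fill CYK table bottom-up (cells [i..j] with 5 ≤ i ≤ j ≤ 6 only):
  cell(5,5) b: {T1}  orig:{}
  cell(6,6) a: {A,T0}  orig:{A}
  cell(5,6) ba: {B}

Original NTs in T[5,6] deriving "ba": ["B"]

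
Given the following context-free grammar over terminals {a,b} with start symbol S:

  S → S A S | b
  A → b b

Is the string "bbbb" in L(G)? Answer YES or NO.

CNF form of G:
  S -> S X1 | b
  A -> T0 T0
  T0 -> b
  X1 -> A S

CYK table (by increasing span):
  cell(0,0) b: {S,T0}  orig:{S}
  cell(1,1) b: {S,T0}  orig:{S}
  cell(2,2) b: {S,T0}  orig:{S}
  cell(3,3) b: {S,T0}  orig:{S}
  cell(0,1) bb: {A}
  cell(1,2) bb: {A}
  cell(2,3) bb: {A}
  cell(0,2) bbb: {X1}  orig:{}
  cell(1,3) bbb: {X1}  orig:{}
  cell(0,3) bbbb: {S}

S ∈ T[0,3] ⇒ YES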